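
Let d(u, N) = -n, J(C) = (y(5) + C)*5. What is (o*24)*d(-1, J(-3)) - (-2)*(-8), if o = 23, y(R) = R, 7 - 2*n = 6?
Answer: -292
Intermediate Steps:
n = 1/2 (n = 7/2 - 1/2*6 = 7/2 - 3 = 1/2 ≈ 0.50000)
J(C) = 25 + 5*C (J(C) = (5 + C)*5 = 25 + 5*C)
d(u, N) = -1/2 (d(u, N) = -1*1/2 = -1/2)
(o*24)*d(-1, J(-3)) - (-2)*(-8) = (23*24)*(-1/2) - (-2)*(-8) = 552*(-1/2) - 1*16 = -276 - 16 = -292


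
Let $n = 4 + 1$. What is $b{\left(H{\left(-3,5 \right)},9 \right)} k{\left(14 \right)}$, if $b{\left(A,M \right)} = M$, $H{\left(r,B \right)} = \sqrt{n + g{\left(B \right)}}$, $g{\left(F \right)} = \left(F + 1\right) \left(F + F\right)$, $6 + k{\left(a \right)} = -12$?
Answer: $-162$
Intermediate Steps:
$k{\left(a \right)} = -18$ ($k{\left(a \right)} = -6 - 12 = -18$)
$g{\left(F \right)} = 2 F \left(1 + F\right)$ ($g{\left(F \right)} = \left(1 + F\right) 2 F = 2 F \left(1 + F\right)$)
$n = 5$
$H{\left(r,B \right)} = \sqrt{5 + 2 B \left(1 + B\right)}$
$b{\left(H{\left(-3,5 \right)},9 \right)} k{\left(14 \right)} = 9 \left(-18\right) = -162$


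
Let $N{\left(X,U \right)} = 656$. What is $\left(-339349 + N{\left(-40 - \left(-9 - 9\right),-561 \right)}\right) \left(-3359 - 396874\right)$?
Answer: $135556115469$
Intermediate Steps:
$\left(-339349 + N{\left(-40 - \left(-9 - 9\right),-561 \right)}\right) \left(-3359 - 396874\right) = \left(-339349 + 656\right) \left(-3359 - 396874\right) = \left(-338693\right) \left(-400233\right) = 135556115469$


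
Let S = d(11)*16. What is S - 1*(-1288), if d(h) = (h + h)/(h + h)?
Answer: 1304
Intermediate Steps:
d(h) = 1 (d(h) = (2*h)/((2*h)) = (2*h)*(1/(2*h)) = 1)
S = 16 (S = 1*16 = 16)
S - 1*(-1288) = 16 - 1*(-1288) = 16 + 1288 = 1304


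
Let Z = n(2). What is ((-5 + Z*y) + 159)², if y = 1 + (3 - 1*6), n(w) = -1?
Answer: 24336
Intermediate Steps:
Z = -1
y = -2 (y = 1 + (3 - 6) = 1 - 3 = -2)
((-5 + Z*y) + 159)² = ((-5 - 1*(-2)) + 159)² = ((-5 + 2) + 159)² = (-3 + 159)² = 156² = 24336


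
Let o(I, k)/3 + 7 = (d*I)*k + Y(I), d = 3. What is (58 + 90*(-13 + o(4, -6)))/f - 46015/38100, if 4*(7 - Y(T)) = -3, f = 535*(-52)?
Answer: -10096427/21198840 ≈ -0.47627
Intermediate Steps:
f = -27820
Y(T) = 31/4 (Y(T) = 7 - ¼*(-3) = 7 + ¾ = 31/4)
o(I, k) = 9/4 + 9*I*k (o(I, k) = -21 + 3*((3*I)*k + 31/4) = -21 + 3*(3*I*k + 31/4) = -21 + 3*(31/4 + 3*I*k) = -21 + (93/4 + 9*I*k) = 9/4 + 9*I*k)
(58 + 90*(-13 + o(4, -6)))/f - 46015/38100 = (58 + 90*(-13 + (9/4 + 9*4*(-6))))/(-27820) - 46015/38100 = (58 + 90*(-13 + (9/4 - 216)))*(-1/27820) - 46015*1/38100 = (58 + 90*(-13 - 855/4))*(-1/27820) - 9203/7620 = (58 + 90*(-907/4))*(-1/27820) - 9203/7620 = (58 - 40815/2)*(-1/27820) - 9203/7620 = -40699/2*(-1/27820) - 9203/7620 = 40699/55640 - 9203/7620 = -10096427/21198840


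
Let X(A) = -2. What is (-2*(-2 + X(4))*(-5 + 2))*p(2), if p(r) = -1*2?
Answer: 48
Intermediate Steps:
p(r) = -2
(-2*(-2 + X(4))*(-5 + 2))*p(2) = -2*(-2 - 2)*(-5 + 2)*(-2) = -(-8)*(-3)*(-2) = -2*12*(-2) = -24*(-2) = 48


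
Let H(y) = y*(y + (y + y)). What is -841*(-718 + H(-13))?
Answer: 177451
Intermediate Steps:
H(y) = 3*y**2 (H(y) = y*(y + 2*y) = y*(3*y) = 3*y**2)
-841*(-718 + H(-13)) = -841*(-718 + 3*(-13)**2) = -841*(-718 + 3*169) = -841*(-718 + 507) = -841*(-211) = 177451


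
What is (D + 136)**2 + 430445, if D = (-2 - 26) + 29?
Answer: 449214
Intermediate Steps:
D = 1 (D = -28 + 29 = 1)
(D + 136)**2 + 430445 = (1 + 136)**2 + 430445 = 137**2 + 430445 = 18769 + 430445 = 449214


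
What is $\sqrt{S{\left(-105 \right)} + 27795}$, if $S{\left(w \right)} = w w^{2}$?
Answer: $i \sqrt{1129830} \approx 1062.9 i$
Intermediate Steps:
$S{\left(w \right)} = w^{3}$
$\sqrt{S{\left(-105 \right)} + 27795} = \sqrt{\left(-105\right)^{3} + 27795} = \sqrt{-1157625 + 27795} = \sqrt{-1129830} = i \sqrt{1129830}$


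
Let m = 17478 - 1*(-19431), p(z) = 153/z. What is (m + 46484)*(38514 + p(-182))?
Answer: 584534477235/182 ≈ 3.2117e+9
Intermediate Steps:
m = 36909 (m = 17478 + 19431 = 36909)
(m + 46484)*(38514 + p(-182)) = (36909 + 46484)*(38514 + 153/(-182)) = 83393*(38514 + 153*(-1/182)) = 83393*(38514 - 153/182) = 83393*(7009395/182) = 584534477235/182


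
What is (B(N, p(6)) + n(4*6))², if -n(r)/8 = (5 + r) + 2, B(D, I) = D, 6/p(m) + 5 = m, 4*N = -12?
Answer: 63001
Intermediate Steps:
N = -3 (N = (¼)*(-12) = -3)
p(m) = 6/(-5 + m)
n(r) = -56 - 8*r (n(r) = -8*((5 + r) + 2) = -8*(7 + r) = -56 - 8*r)
(B(N, p(6)) + n(4*6))² = (-3 + (-56 - 32*6))² = (-3 + (-56 - 8*24))² = (-3 + (-56 - 192))² = (-3 - 248)² = (-251)² = 63001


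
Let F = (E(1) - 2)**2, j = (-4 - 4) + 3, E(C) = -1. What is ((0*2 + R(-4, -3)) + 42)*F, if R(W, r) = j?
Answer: 333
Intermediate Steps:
j = -5 (j = -8 + 3 = -5)
R(W, r) = -5
F = 9 (F = (-1 - 2)**2 = (-3)**2 = 9)
((0*2 + R(-4, -3)) + 42)*F = ((0*2 - 5) + 42)*9 = ((0 - 5) + 42)*9 = (-5 + 42)*9 = 37*9 = 333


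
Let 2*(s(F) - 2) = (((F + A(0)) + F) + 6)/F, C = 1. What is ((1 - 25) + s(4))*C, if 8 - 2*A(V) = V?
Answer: -79/4 ≈ -19.750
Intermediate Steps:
A(V) = 4 - V/2
s(F) = 2 + (10 + 2*F)/(2*F) (s(F) = 2 + ((((F + (4 - 1/2*0)) + F) + 6)/F)/2 = 2 + ((((F + (4 + 0)) + F) + 6)/F)/2 = 2 + ((((F + 4) + F) + 6)/F)/2 = 2 + ((((4 + F) + F) + 6)/F)/2 = 2 + (((4 + 2*F) + 6)/F)/2 = 2 + ((10 + 2*F)/F)/2 = 2 + (10 + 2*F)/(2*F))
((1 - 25) + s(4))*C = ((1 - 25) + (3 + 5/4))*1 = (-24 + (3 + 5*(1/4)))*1 = (-24 + (3 + 5/4))*1 = (-24 + 17/4)*1 = -79/4*1 = -79/4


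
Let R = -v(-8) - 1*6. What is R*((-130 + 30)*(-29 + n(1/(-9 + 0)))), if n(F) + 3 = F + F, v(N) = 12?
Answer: -58000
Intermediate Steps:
n(F) = -3 + 2*F (n(F) = -3 + (F + F) = -3 + 2*F)
R = -18 (R = -1*12 - 1*6 = -12 - 6 = -18)
R*((-130 + 30)*(-29 + n(1/(-9 + 0)))) = -18*(-130 + 30)*(-29 + (-3 + 2/(-9 + 0))) = -(-1800)*(-29 + (-3 + 2/(-9))) = -(-1800)*(-29 + (-3 + 2*(-⅑))) = -(-1800)*(-29 + (-3 - 2/9)) = -(-1800)*(-29 - 29/9) = -(-1800)*(-290)/9 = -18*29000/9 = -58000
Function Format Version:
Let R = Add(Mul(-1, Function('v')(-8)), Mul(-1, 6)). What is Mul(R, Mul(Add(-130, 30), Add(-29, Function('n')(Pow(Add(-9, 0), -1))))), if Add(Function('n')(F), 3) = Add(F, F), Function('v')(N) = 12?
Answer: -58000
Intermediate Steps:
Function('n')(F) = Add(-3, Mul(2, F)) (Function('n')(F) = Add(-3, Add(F, F)) = Add(-3, Mul(2, F)))
R = -18 (R = Add(Mul(-1, 12), Mul(-1, 6)) = Add(-12, -6) = -18)
Mul(R, Mul(Add(-130, 30), Add(-29, Function('n')(Pow(Add(-9, 0), -1))))) = Mul(-18, Mul(Add(-130, 30), Add(-29, Add(-3, Mul(2, Pow(Add(-9, 0), -1)))))) = Mul(-18, Mul(-100, Add(-29, Add(-3, Mul(2, Pow(-9, -1)))))) = Mul(-18, Mul(-100, Add(-29, Add(-3, Mul(2, Rational(-1, 9)))))) = Mul(-18, Mul(-100, Add(-29, Add(-3, Rational(-2, 9))))) = Mul(-18, Mul(-100, Add(-29, Rational(-29, 9)))) = Mul(-18, Mul(-100, Rational(-290, 9))) = Mul(-18, Rational(29000, 9)) = -58000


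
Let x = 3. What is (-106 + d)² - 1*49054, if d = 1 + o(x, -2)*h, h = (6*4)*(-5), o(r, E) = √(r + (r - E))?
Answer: 77171 + 50400*√2 ≈ 1.4845e+5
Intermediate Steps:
o(r, E) = √(-E + 2*r)
h = -120 (h = 24*(-5) = -120)
d = 1 - 240*√2 (d = 1 + √(-1*(-2) + 2*3)*(-120) = 1 + √(2 + 6)*(-120) = 1 + √8*(-120) = 1 + (2*√2)*(-120) = 1 - 240*√2 ≈ -338.41)
(-106 + d)² - 1*49054 = (-106 + (1 - 240*√2))² - 1*49054 = (-105 - 240*√2)² - 49054 = -49054 + (-105 - 240*√2)²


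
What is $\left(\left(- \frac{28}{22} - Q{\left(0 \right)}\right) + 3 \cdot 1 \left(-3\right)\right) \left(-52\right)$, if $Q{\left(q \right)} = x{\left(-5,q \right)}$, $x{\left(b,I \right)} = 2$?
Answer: $\frac{7020}{11} \approx 638.18$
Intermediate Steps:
$Q{\left(q \right)} = 2$
$\left(\left(- \frac{28}{22} - Q{\left(0 \right)}\right) + 3 \cdot 1 \left(-3\right)\right) \left(-52\right) = \left(\left(- \frac{28}{22} - 2\right) + 3 \cdot 1 \left(-3\right)\right) \left(-52\right) = \left(\left(\left(-28\right) \frac{1}{22} - 2\right) + 3 \left(-3\right)\right) \left(-52\right) = \left(\left(- \frac{14}{11} - 2\right) - 9\right) \left(-52\right) = \left(- \frac{36}{11} - 9\right) \left(-52\right) = \left(- \frac{135}{11}\right) \left(-52\right) = \frac{7020}{11}$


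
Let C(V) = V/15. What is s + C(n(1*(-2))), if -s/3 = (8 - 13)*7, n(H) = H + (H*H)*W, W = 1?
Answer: 1577/15 ≈ 105.13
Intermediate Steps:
n(H) = H + H² (n(H) = H + (H*H)*1 = H + H²*1 = H + H²)
C(V) = V/15 (C(V) = V*(1/15) = V/15)
s = 105 (s = -3*(8 - 13)*7 = -(-15)*7 = -3*(-35) = 105)
s + C(n(1*(-2))) = 105 + ((1*(-2))*(1 + 1*(-2)))/15 = 105 + (-2*(1 - 2))/15 = 105 + (-2*(-1))/15 = 105 + (1/15)*2 = 105 + 2/15 = 1577/15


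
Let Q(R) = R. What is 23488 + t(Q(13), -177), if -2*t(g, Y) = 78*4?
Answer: 23332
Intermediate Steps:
t(g, Y) = -156 (t(g, Y) = -39*4 = -½*312 = -156)
23488 + t(Q(13), -177) = 23488 - 156 = 23332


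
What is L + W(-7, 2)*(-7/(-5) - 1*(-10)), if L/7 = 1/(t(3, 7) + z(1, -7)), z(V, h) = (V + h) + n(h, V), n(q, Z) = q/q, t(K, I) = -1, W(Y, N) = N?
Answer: 649/30 ≈ 21.633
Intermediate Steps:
n(q, Z) = 1
z(V, h) = 1 + V + h (z(V, h) = (V + h) + 1 = 1 + V + h)
L = -7/6 (L = 7/(-1 + (1 + 1 - 7)) = 7/(-1 - 5) = 7/(-6) = 7*(-1/6) = -7/6 ≈ -1.1667)
L + W(-7, 2)*(-7/(-5) - 1*(-10)) = -7/6 + 2*(-7/(-5) - 1*(-10)) = -7/6 + 2*(-7*(-1/5) + 10) = -7/6 + 2*(7/5 + 10) = -7/6 + 2*(57/5) = -7/6 + 114/5 = 649/30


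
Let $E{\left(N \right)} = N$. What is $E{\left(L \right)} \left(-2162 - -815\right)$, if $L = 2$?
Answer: $-2694$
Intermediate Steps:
$E{\left(L \right)} \left(-2162 - -815\right) = 2 \left(-2162 - -815\right) = 2 \left(-2162 + 815\right) = 2 \left(-1347\right) = -2694$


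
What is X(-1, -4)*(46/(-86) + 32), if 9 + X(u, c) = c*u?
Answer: -6765/43 ≈ -157.33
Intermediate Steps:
X(u, c) = -9 + c*u
X(-1, -4)*(46/(-86) + 32) = (-9 - 4*(-1))*(46/(-86) + 32) = (-9 + 4)*(46*(-1/86) + 32) = -5*(-23/43 + 32) = -5*1353/43 = -6765/43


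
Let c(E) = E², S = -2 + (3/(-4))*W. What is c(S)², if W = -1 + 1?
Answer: 16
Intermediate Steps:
W = 0
S = -2 (S = -2 + (3/(-4))*0 = -2 + (3*(-¼))*0 = -2 - ¾*0 = -2 + 0 = -2)
c(S)² = ((-2)²)² = 4² = 16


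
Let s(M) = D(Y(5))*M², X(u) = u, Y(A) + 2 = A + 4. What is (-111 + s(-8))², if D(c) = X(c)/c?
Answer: 2209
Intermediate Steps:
Y(A) = 2 + A (Y(A) = -2 + (A + 4) = -2 + (4 + A) = 2 + A)
D(c) = 1 (D(c) = c/c = 1)
s(M) = M² (s(M) = 1*M² = M²)
(-111 + s(-8))² = (-111 + (-8)²)² = (-111 + 64)² = (-47)² = 2209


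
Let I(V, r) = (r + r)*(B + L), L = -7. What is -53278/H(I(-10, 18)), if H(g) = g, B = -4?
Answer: 26639/198 ≈ 134.54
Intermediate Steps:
I(V, r) = -22*r (I(V, r) = (r + r)*(-4 - 7) = (2*r)*(-11) = -22*r)
-53278/H(I(-10, 18)) = -53278/((-22*18)) = -53278/(-396) = -53278*(-1/396) = 26639/198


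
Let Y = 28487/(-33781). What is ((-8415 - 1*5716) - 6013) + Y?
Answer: -680512951/33781 ≈ -20145.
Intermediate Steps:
Y = -28487/33781 (Y = 28487*(-1/33781) = -28487/33781 ≈ -0.84328)
((-8415 - 1*5716) - 6013) + Y = ((-8415 - 1*5716) - 6013) - 28487/33781 = ((-8415 - 5716) - 6013) - 28487/33781 = (-14131 - 6013) - 28487/33781 = -20144 - 28487/33781 = -680512951/33781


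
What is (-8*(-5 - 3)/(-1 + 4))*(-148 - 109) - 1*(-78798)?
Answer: 219946/3 ≈ 73315.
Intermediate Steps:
(-8*(-5 - 3)/(-1 + 4))*(-148 - 109) - 1*(-78798) = -(-64)/3*(-257) + 78798 = -8*(-8/3)*(-257) + 78798 = (64/3)*(-257) + 78798 = -16448/3 + 78798 = 219946/3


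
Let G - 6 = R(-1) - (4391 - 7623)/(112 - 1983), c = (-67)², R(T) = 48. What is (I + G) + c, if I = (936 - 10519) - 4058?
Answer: -17025590/1871 ≈ -9099.7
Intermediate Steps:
c = 4489
I = -13641 (I = -9583 - 4058 = -13641)
G = 97802/1871 (G = 6 + (48 - (4391 - 7623)/(112 - 1983)) = 6 + (48 - (-3232)/(-1871)) = 6 + (48 - (-3232)*(-1)/1871) = 6 + (48 - 1*3232/1871) = 6 + (48 - 3232/1871) = 6 + 86576/1871 = 97802/1871 ≈ 52.273)
(I + G) + c = (-13641 + 97802/1871) + 4489 = -25424509/1871 + 4489 = -17025590/1871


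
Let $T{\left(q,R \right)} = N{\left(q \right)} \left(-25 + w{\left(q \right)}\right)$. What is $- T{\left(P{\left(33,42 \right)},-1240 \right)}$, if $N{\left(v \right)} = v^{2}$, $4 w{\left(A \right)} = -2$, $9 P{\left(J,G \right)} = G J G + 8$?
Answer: $\frac{28811331400}{27} \approx 1.0671 \cdot 10^{9}$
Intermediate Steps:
$P{\left(J,G \right)} = \frac{8}{9} + \frac{J G^{2}}{9}$ ($P{\left(J,G \right)} = \frac{G J G + 8}{9} = \frac{J G^{2} + 8}{9} = \frac{8 + J G^{2}}{9} = \frac{8}{9} + \frac{J G^{2}}{9}$)
$w{\left(A \right)} = - \frac{1}{2}$ ($w{\left(A \right)} = \frac{1}{4} \left(-2\right) = - \frac{1}{2}$)
$T{\left(q,R \right)} = - \frac{51 q^{2}}{2}$ ($T{\left(q,R \right)} = q^{2} \left(-25 - \frac{1}{2}\right) = q^{2} \left(- \frac{51}{2}\right) = - \frac{51 q^{2}}{2}$)
$- T{\left(P{\left(33,42 \right)},-1240 \right)} = - \frac{\left(-51\right) \left(\frac{8}{9} + \frac{1}{9} \cdot 33 \cdot 42^{2}\right)^{2}}{2} = - \frac{\left(-51\right) \left(\frac{8}{9} + \frac{1}{9} \cdot 33 \cdot 1764\right)^{2}}{2} = - \frac{\left(-51\right) \left(\frac{8}{9} + 6468\right)^{2}}{2} = - \frac{\left(-51\right) \left(\frac{58220}{9}\right)^{2}}{2} = - \frac{\left(-51\right) 3389568400}{2 \cdot 81} = \left(-1\right) \left(- \frac{28811331400}{27}\right) = \frac{28811331400}{27}$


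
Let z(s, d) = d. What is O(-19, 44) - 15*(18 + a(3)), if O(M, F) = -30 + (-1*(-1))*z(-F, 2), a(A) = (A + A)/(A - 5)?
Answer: -253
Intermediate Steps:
a(A) = 2*A/(-5 + A) (a(A) = (2*A)/(-5 + A) = 2*A/(-5 + A))
O(M, F) = -28 (O(M, F) = -30 - 1*(-1)*2 = -30 + 1*2 = -30 + 2 = -28)
O(-19, 44) - 15*(18 + a(3)) = -28 - 15*(18 + 2*3/(-5 + 3)) = -28 - 15*(18 + 2*3/(-2)) = -28 - 15*(18 + 2*3*(-½)) = -28 - 15*(18 - 3) = -28 - 15*15 = -28 - 225 = -253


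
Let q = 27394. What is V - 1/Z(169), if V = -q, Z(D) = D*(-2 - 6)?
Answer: -37036687/1352 ≈ -27394.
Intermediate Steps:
Z(D) = -8*D (Z(D) = D*(-8) = -8*D)
V = -27394 (V = -1*27394 = -27394)
V - 1/Z(169) = -27394 - 1/((-8*169)) = -27394 - 1/(-1352) = -27394 - 1*(-1/1352) = -27394 + 1/1352 = -37036687/1352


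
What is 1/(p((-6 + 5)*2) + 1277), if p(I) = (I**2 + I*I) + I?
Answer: 1/1283 ≈ 0.00077942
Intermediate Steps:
p(I) = I + 2*I**2 (p(I) = (I**2 + I**2) + I = 2*I**2 + I = I + 2*I**2)
1/(p((-6 + 5)*2) + 1277) = 1/(((-6 + 5)*2)*(1 + 2*((-6 + 5)*2)) + 1277) = 1/((-1*2)*(1 + 2*(-1*2)) + 1277) = 1/(-2*(1 + 2*(-2)) + 1277) = 1/(-2*(1 - 4) + 1277) = 1/(-2*(-3) + 1277) = 1/(6 + 1277) = 1/1283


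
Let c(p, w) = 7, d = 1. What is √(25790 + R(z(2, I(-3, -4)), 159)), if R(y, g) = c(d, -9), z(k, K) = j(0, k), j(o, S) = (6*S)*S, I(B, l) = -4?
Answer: √25797 ≈ 160.61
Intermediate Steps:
j(o, S) = 6*S²
z(k, K) = 6*k²
R(y, g) = 7
√(25790 + R(z(2, I(-3, -4)), 159)) = √(25790 + 7) = √25797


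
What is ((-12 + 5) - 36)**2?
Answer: 1849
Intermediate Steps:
((-12 + 5) - 36)**2 = (-7 - 36)**2 = (-43)**2 = 1849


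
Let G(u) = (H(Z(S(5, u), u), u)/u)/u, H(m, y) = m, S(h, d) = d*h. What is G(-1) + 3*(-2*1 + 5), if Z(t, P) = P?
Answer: 8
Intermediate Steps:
G(u) = 1/u (G(u) = (u/u)/u = 1/u)
G(-1) + 3*(-2*1 + 5) = 1/(-1) + 3*(-2*1 + 5) = -1 + 3*(-2 + 5) = -1 + 3*3 = -1 + 9 = 8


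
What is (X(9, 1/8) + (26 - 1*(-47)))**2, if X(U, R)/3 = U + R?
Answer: 644809/64 ≈ 10075.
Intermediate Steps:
X(U, R) = 3*R + 3*U (X(U, R) = 3*(U + R) = 3*(R + U) = 3*R + 3*U)
(X(9, 1/8) + (26 - 1*(-47)))**2 = ((3/8 + 3*9) + (26 - 1*(-47)))**2 = ((3*(1/8) + 27) + (26 + 47))**2 = ((3/8 + 27) + 73)**2 = (219/8 + 73)**2 = (803/8)**2 = 644809/64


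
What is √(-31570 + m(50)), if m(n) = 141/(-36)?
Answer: I*√1136661/6 ≈ 177.69*I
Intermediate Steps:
m(n) = -47/12 (m(n) = 141*(-1/36) = -47/12)
√(-31570 + m(50)) = √(-31570 - 47/12) = √(-378887/12) = I*√1136661/6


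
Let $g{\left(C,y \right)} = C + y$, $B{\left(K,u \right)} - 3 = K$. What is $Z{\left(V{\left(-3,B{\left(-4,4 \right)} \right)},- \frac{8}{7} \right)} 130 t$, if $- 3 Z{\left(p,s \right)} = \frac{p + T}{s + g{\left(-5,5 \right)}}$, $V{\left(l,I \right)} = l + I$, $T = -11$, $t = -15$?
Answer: $\frac{34125}{4} \approx 8531.3$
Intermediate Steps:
$B{\left(K,u \right)} = 3 + K$
$V{\left(l,I \right)} = I + l$
$Z{\left(p,s \right)} = - \frac{-11 + p}{3 s}$ ($Z{\left(p,s \right)} = - \frac{\left(p - 11\right) \frac{1}{s + \left(-5 + 5\right)}}{3} = - \frac{\left(-11 + p\right) \frac{1}{s + 0}}{3} = - \frac{\left(-11 + p\right) \frac{1}{s}}{3} = - \frac{\frac{1}{s} \left(-11 + p\right)}{3} = - \frac{-11 + p}{3 s}$)
$Z{\left(V{\left(-3,B{\left(-4,4 \right)} \right)},- \frac{8}{7} \right)} 130 t = \frac{11 - \left(\left(3 - 4\right) - 3\right)}{3 \left(- \frac{8}{7}\right)} 130 \left(-15\right) = \frac{11 - \left(-1 - 3\right)}{3 \left(\left(-8\right) \frac{1}{7}\right)} 130 \left(-15\right) = \frac{11 - -4}{3 \left(- \frac{8}{7}\right)} 130 \left(-15\right) = \frac{1}{3} \left(- \frac{7}{8}\right) \left(11 + 4\right) 130 \left(-15\right) = \frac{1}{3} \left(- \frac{7}{8}\right) 15 \cdot 130 \left(-15\right) = \left(- \frac{35}{8}\right) 130 \left(-15\right) = \left(- \frac{2275}{4}\right) \left(-15\right) = \frac{34125}{4}$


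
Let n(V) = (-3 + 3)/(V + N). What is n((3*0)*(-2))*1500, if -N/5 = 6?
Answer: 0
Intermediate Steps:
N = -30 (N = -5*6 = -30)
n(V) = 0 (n(V) = (-3 + 3)/(V - 30) = 0/(-30 + V) = 0)
n((3*0)*(-2))*1500 = 0*1500 = 0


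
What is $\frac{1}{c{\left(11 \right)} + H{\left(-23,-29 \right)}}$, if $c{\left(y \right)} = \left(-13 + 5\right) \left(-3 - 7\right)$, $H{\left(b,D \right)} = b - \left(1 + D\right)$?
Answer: $\frac{1}{85} \approx 0.011765$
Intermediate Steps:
$H{\left(b,D \right)} = -1 + b - D$ ($H{\left(b,D \right)} = b - \left(1 + D\right) = -1 + b - D$)
$c{\left(y \right)} = 80$ ($c{\left(y \right)} = \left(-8\right) \left(-10\right) = 80$)
$\frac{1}{c{\left(11 \right)} + H{\left(-23,-29 \right)}} = \frac{1}{80 - -5} = \frac{1}{80 + 5} = \frac{1}{85}$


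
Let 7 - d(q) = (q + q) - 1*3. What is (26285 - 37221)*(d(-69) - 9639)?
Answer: 103793576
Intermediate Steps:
d(q) = 10 - 2*q (d(q) = 7 - ((q + q) - 1*3) = 7 - (2*q - 3) = 7 - (-3 + 2*q) = 7 + (3 - 2*q) = 10 - 2*q)
(26285 - 37221)*(d(-69) - 9639) = (26285 - 37221)*((10 - 2*(-69)) - 9639) = -10936*((10 + 138) - 9639) = -10936*(148 - 9639) = -10936*(-9491) = 103793576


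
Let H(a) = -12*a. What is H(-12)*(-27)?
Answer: -3888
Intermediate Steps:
H(-12)*(-27) = -12*(-12)*(-27) = 144*(-27) = -3888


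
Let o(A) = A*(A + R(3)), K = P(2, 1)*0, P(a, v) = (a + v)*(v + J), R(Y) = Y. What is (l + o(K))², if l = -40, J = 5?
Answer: 1600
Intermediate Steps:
P(a, v) = (5 + v)*(a + v) (P(a, v) = (a + v)*(v + 5) = (a + v)*(5 + v) = (5 + v)*(a + v))
K = 0 (K = (1² + 5*2 + 5*1 + 2*1)*0 = (1 + 10 + 5 + 2)*0 = 18*0 = 0)
o(A) = A*(3 + A) (o(A) = A*(A + 3) = A*(3 + A))
(l + o(K))² = (-40 + 0*(3 + 0))² = (-40 + 0*3)² = (-40 + 0)² = (-40)² = 1600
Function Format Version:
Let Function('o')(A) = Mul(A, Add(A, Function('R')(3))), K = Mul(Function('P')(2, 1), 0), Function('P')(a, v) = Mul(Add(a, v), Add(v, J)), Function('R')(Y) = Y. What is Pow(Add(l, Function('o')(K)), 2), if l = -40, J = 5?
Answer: 1600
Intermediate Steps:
Function('P')(a, v) = Mul(Add(5, v), Add(a, v)) (Function('P')(a, v) = Mul(Add(a, v), Add(v, 5)) = Mul(Add(a, v), Add(5, v)) = Mul(Add(5, v), Add(a, v)))
K = 0 (K = Mul(Add(Pow(1, 2), Mul(5, 2), Mul(5, 1), Mul(2, 1)), 0) = Mul(Add(1, 10, 5, 2), 0) = Mul(18, 0) = 0)
Function('o')(A) = Mul(A, Add(3, A)) (Function('o')(A) = Mul(A, Add(A, 3)) = Mul(A, Add(3, A)))
Pow(Add(l, Function('o')(K)), 2) = Pow(Add(-40, Mul(0, Add(3, 0))), 2) = Pow(Add(-40, Mul(0, 3)), 2) = Pow(Add(-40, 0), 2) = Pow(-40, 2) = 1600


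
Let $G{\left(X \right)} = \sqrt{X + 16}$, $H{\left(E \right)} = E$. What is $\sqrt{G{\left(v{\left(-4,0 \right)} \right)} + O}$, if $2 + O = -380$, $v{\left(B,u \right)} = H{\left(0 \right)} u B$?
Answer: $3 i \sqrt{42} \approx 19.442 i$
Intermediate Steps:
$v{\left(B,u \right)} = 0$ ($v{\left(B,u \right)} = 0 u B = 0 B = 0$)
$G{\left(X \right)} = \sqrt{16 + X}$
$O = -382$ ($O = -2 - 380 = -382$)
$\sqrt{G{\left(v{\left(-4,0 \right)} \right)} + O} = \sqrt{\sqrt{16 + 0} - 382} = \sqrt{\sqrt{16} - 382} = \sqrt{4 - 382} = \sqrt{-378} = 3 i \sqrt{42}$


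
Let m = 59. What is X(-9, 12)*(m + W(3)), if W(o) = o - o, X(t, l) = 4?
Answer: 236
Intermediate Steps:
W(o) = 0
X(-9, 12)*(m + W(3)) = 4*(59 + 0) = 4*59 = 236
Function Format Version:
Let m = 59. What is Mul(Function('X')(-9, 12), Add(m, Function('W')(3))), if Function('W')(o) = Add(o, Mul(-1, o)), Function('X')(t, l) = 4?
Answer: 236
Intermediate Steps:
Function('W')(o) = 0
Mul(Function('X')(-9, 12), Add(m, Function('W')(3))) = Mul(4, Add(59, 0)) = Mul(4, 59) = 236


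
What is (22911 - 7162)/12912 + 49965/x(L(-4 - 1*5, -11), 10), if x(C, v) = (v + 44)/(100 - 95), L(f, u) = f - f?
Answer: 179255047/38736 ≈ 4627.6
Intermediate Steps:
L(f, u) = 0
x(C, v) = 44/5 + v/5 (x(C, v) = (44 + v)/5 = (44 + v)*(⅕) = 44/5 + v/5)
(22911 - 7162)/12912 + 49965/x(L(-4 - 1*5, -11), 10) = (22911 - 7162)/12912 + 49965/(44/5 + (⅕)*10) = 15749*(1/12912) + 49965/(44/5 + 2) = 15749/12912 + 49965/(54/5) = 15749/12912 + 49965*(5/54) = 15749/12912 + 83275/18 = 179255047/38736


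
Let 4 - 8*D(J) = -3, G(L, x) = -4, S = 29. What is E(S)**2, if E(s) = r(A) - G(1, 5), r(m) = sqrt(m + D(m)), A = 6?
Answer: (16 + sqrt(110))**2/16 ≈ 43.851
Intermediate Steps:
D(J) = 7/8 (D(J) = 1/2 - 1/8*(-3) = 1/2 + 3/8 = 7/8)
r(m) = sqrt(7/8 + m) (r(m) = sqrt(m + 7/8) = sqrt(7/8 + m))
E(s) = 4 + sqrt(110)/4 (E(s) = sqrt(14 + 16*6)/4 - 1*(-4) = sqrt(14 + 96)/4 + 4 = sqrt(110)/4 + 4 = 4 + sqrt(110)/4)
E(S)**2 = (4 + sqrt(110)/4)**2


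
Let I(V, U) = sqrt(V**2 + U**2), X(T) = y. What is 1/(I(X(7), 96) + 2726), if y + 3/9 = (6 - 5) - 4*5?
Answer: 12267/33396688 - 3*sqrt(21577)/33396688 ≈ 0.00035412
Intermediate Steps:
y = -58/3 (y = -1/3 + ((6 - 5) - 4*5) = -1/3 + (1 - 20) = -1/3 - 19 = -58/3 ≈ -19.333)
X(T) = -58/3
I(V, U) = sqrt(U**2 + V**2)
1/(I(X(7), 96) + 2726) = 1/(sqrt(96**2 + (-58/3)**2) + 2726) = 1/(sqrt(9216 + 3364/9) + 2726) = 1/(sqrt(86308/9) + 2726) = 1/(2*sqrt(21577)/3 + 2726) = 1/(2726 + 2*sqrt(21577)/3)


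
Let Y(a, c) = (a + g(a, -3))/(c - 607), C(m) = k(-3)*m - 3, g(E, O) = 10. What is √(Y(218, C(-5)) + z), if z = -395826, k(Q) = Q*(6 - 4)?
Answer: 21*I*√18871315/145 ≈ 629.15*I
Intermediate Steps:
k(Q) = 2*Q (k(Q) = Q*2 = 2*Q)
C(m) = -3 - 6*m (C(m) = (2*(-3))*m - 3 = -6*m - 3 = -3 - 6*m)
Y(a, c) = (10 + a)/(-607 + c) (Y(a, c) = (a + 10)/(c - 607) = (10 + a)/(-607 + c))
√(Y(218, C(-5)) + z) = √((10 + 218)/(-607 + (-3 - 6*(-5))) - 395826) = √(228/(-607 + (-3 + 30)) - 395826) = √(228/(-607 + 27) - 395826) = √(228/(-580) - 395826) = √(-1/580*228 - 395826) = √(-57/145 - 395826) = √(-57394827/145) = 21*I*√18871315/145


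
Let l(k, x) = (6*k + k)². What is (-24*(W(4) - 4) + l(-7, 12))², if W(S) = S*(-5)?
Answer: 8862529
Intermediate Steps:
W(S) = -5*S
l(k, x) = 49*k² (l(k, x) = (7*k)² = 49*k²)
(-24*(W(4) - 4) + l(-7, 12))² = (-24*(-5*4 - 4) + 49*(-7)²)² = (-24*(-20 - 4) + 49*49)² = (-24*(-24) + 2401)² = (576 + 2401)² = 2977² = 8862529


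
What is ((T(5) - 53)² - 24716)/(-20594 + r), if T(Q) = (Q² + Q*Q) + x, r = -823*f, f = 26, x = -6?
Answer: 24635/41992 ≈ 0.58666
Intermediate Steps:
r = -21398 (r = -823*26 = -21398)
T(Q) = -6 + 2*Q² (T(Q) = (Q² + Q*Q) - 6 = (Q² + Q²) - 6 = 2*Q² - 6 = -6 + 2*Q²)
((T(5) - 53)² - 24716)/(-20594 + r) = (((-6 + 2*5²) - 53)² - 24716)/(-20594 - 21398) = (((-6 + 2*25) - 53)² - 24716)/(-41992) = (((-6 + 50) - 53)² - 24716)*(-1/41992) = ((44 - 53)² - 24716)*(-1/41992) = ((-9)² - 24716)*(-1/41992) = (81 - 24716)*(-1/41992) = -24635*(-1/41992) = 24635/41992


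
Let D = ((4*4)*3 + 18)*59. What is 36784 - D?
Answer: 32890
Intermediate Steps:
D = 3894 (D = (16*3 + 18)*59 = (48 + 18)*59 = 66*59 = 3894)
36784 - D = 36784 - 1*3894 = 36784 - 3894 = 32890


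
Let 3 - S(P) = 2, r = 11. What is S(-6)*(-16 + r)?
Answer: -5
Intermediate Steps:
S(P) = 1 (S(P) = 3 - 1*2 = 3 - 2 = 1)
S(-6)*(-16 + r) = 1*(-16 + 11) = 1*(-5) = -5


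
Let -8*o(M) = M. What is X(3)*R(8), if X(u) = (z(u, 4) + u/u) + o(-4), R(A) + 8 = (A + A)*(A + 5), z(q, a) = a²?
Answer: 3500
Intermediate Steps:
o(M) = -M/8
R(A) = -8 + 2*A*(5 + A) (R(A) = -8 + (A + A)*(A + 5) = -8 + (2*A)*(5 + A) = -8 + 2*A*(5 + A))
X(u) = 35/2 (X(u) = (4² + u/u) - ⅛*(-4) = (16 + 1) + ½ = 17 + ½ = 35/2)
X(3)*R(8) = 35*(-8 + 2*8² + 10*8)/2 = 35*(-8 + 2*64 + 80)/2 = 35*(-8 + 128 + 80)/2 = (35/2)*200 = 3500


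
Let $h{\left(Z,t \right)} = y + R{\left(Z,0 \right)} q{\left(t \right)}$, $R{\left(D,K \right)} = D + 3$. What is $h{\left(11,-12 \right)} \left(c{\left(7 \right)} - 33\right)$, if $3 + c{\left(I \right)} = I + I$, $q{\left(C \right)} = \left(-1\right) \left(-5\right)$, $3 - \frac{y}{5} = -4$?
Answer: $-2310$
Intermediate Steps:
$y = 35$ ($y = 15 - -20 = 15 + 20 = 35$)
$R{\left(D,K \right)} = 3 + D$
$q{\left(C \right)} = 5$
$h{\left(Z,t \right)} = 50 + 5 Z$ ($h{\left(Z,t \right)} = 35 + \left(3 + Z\right) 5 = 35 + \left(15 + 5 Z\right) = 50 + 5 Z$)
$c{\left(I \right)} = -3 + 2 I$ ($c{\left(I \right)} = -3 + \left(I + I\right) = -3 + 2 I$)
$h{\left(11,-12 \right)} \left(c{\left(7 \right)} - 33\right) = \left(50 + 5 \cdot 11\right) \left(\left(-3 + 2 \cdot 7\right) - 33\right) = \left(50 + 55\right) \left(\left(-3 + 14\right) - 33\right) = 105 \left(11 - 33\right) = 105 \left(-22\right) = -2310$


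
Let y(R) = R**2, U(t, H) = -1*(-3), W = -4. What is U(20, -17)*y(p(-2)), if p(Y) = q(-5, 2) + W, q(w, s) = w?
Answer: 243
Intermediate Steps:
U(t, H) = 3
p(Y) = -9 (p(Y) = -5 - 4 = -9)
U(20, -17)*y(p(-2)) = 3*(-9)**2 = 3*81 = 243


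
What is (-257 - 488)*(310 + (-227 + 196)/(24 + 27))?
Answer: -11755355/51 ≈ -2.3050e+5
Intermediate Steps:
(-257 - 488)*(310 + (-227 + 196)/(24 + 27)) = -745*(310 - 31/51) = -745*15779/51 = -11755355/51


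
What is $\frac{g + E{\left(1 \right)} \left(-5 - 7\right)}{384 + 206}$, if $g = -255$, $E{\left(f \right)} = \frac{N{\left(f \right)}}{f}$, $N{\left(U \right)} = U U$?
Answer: $- \frac{267}{590} \approx -0.45254$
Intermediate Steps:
$N{\left(U \right)} = U^{2}$
$E{\left(f \right)} = f$ ($E{\left(f \right)} = \frac{f^{2}}{f} = f$)
$\frac{g + E{\left(1 \right)} \left(-5 - 7\right)}{384 + 206} = \frac{-255 + 1 \left(-5 - 7\right)}{384 + 206} = \frac{-255 + 1 \left(-12\right)}{590} = \left(-255 - 12\right) \frac{1}{590} = \left(-267\right) \frac{1}{590} = - \frac{267}{590}$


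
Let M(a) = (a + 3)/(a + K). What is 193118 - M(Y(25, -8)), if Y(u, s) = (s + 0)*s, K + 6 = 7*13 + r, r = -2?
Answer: 28388279/147 ≈ 1.9312e+5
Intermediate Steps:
K = 83 (K = -6 + (7*13 - 2) = -6 + (91 - 2) = -6 + 89 = 83)
Y(u, s) = s² (Y(u, s) = s*s = s²)
M(a) = (3 + a)/(83 + a) (M(a) = (a + 3)/(a + 83) = (3 + a)/(83 + a))
193118 - M(Y(25, -8)) = 193118 - (3 + (-8)²)/(83 + (-8)²) = 193118 - (3 + 64)/(83 + 64) = 193118 - 67/147 = 28388279/147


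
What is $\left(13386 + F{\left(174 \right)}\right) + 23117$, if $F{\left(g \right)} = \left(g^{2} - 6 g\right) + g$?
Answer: $65909$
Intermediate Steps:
$F{\left(g \right)} = g^{2} - 5 g$
$\left(13386 + F{\left(174 \right)}\right) + 23117 = \left(13386 + 174 \left(-5 + 174\right)\right) + 23117 = \left(13386 + 174 \cdot 169\right) + 23117 = \left(13386 + 29406\right) + 23117 = 42792 + 23117 = 65909$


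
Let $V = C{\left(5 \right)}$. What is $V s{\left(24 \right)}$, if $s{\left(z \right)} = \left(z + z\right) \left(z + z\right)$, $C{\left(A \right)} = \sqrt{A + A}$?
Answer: $2304 \sqrt{10} \approx 7285.9$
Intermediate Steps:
$C{\left(A \right)} = \sqrt{2} \sqrt{A}$ ($C{\left(A \right)} = \sqrt{2 A} = \sqrt{2} \sqrt{A}$)
$s{\left(z \right)} = 4 z^{2}$ ($s{\left(z \right)} = 2 z 2 z = 4 z^{2}$)
$V = \sqrt{10}$ ($V = \sqrt{2} \sqrt{5} = \sqrt{10} \approx 3.1623$)
$V s{\left(24 \right)} = \sqrt{10} \cdot 4 \cdot 24^{2} = \sqrt{10} \cdot 4 \cdot 576 = \sqrt{10} \cdot 2304 = 2304 \sqrt{10}$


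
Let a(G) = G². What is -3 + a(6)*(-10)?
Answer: -363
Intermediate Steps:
-3 + a(6)*(-10) = -3 + 6²*(-10) = -3 + 36*(-10) = -3 - 360 = -363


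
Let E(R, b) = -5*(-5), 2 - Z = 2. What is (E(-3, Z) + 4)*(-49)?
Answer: -1421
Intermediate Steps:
Z = 0 (Z = 2 - 1*2 = 2 - 2 = 0)
E(R, b) = 25
(E(-3, Z) + 4)*(-49) = (25 + 4)*(-49) = 29*(-49) = -1421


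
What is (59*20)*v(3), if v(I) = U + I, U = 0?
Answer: 3540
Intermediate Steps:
v(I) = I (v(I) = 0 + I = I)
(59*20)*v(3) = (59*20)*3 = 1180*3 = 3540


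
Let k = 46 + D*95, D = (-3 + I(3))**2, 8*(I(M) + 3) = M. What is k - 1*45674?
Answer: -2727817/64 ≈ -42622.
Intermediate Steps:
I(M) = -3 + M/8
D = 2025/64 (D = (-3 + (-3 + (1/8)*3))**2 = (-3 + (-3 + 3/8))**2 = (-3 - 21/8)**2 = (-45/8)**2 = 2025/64 ≈ 31.641)
k = 195319/64 (k = 46 + (2025/64)*95 = 46 + 192375/64 = 195319/64 ≈ 3051.9)
k - 1*45674 = 195319/64 - 1*45674 = 195319/64 - 45674 = -2727817/64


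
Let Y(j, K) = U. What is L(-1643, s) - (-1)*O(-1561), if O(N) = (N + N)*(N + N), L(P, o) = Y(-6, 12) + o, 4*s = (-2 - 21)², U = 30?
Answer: 38988185/4 ≈ 9.7470e+6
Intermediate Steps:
Y(j, K) = 30
s = 529/4 (s = (-2 - 21)²/4 = (¼)*(-23)² = (¼)*529 = 529/4 ≈ 132.25)
L(P, o) = 30 + o
O(N) = 4*N² (O(N) = (2*N)*(2*N) = 4*N²)
L(-1643, s) - (-1)*O(-1561) = (30 + 529/4) - (-1)*4*(-1561)² = 649/4 - (-1)*4*2436721 = 649/4 - (-1)*9746884 = 649/4 - 1*(-9746884) = 649/4 + 9746884 = 38988185/4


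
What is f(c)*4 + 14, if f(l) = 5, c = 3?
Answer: 34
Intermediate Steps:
f(c)*4 + 14 = 5*4 + 14 = 20 + 14 = 34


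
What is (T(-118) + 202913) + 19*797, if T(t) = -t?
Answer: 218174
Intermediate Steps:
(T(-118) + 202913) + 19*797 = (-1*(-118) + 202913) + 19*797 = (118 + 202913) + 15143 = 203031 + 15143 = 218174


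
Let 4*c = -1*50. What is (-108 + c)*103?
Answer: -24823/2 ≈ -12412.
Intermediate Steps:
c = -25/2 (c = (-1*50)/4 = (¼)*(-50) = -25/2 ≈ -12.500)
(-108 + c)*103 = (-108 - 25/2)*103 = -241/2*103 = -24823/2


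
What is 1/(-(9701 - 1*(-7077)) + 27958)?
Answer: 1/11180 ≈ 8.9445e-5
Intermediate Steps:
1/(-(9701 - 1*(-7077)) + 27958) = 1/(-(9701 + 7077) + 27958) = 1/(-1*16778 + 27958) = 1/(-16778 + 27958) = 1/11180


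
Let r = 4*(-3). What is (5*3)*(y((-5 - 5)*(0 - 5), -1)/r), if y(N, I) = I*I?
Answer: -5/4 ≈ -1.2500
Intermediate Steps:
y(N, I) = I**2
r = -12
(5*3)*(y((-5 - 5)*(0 - 5), -1)/r) = (5*3)*((-1)**2/(-12)) = 15*(1*(-1/12)) = 15*(-1/12) = -5/4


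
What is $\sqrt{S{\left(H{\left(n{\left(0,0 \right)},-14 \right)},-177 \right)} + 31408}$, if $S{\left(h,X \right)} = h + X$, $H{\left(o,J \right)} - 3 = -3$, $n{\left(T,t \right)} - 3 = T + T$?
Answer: $\sqrt{31231} \approx 176.72$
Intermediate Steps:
$n{\left(T,t \right)} = 3 + 2 T$ ($n{\left(T,t \right)} = 3 + \left(T + T\right) = 3 + 2 T$)
$H{\left(o,J \right)} = 0$ ($H{\left(o,J \right)} = 3 - 3 = 0$)
$S{\left(h,X \right)} = X + h$
$\sqrt{S{\left(H{\left(n{\left(0,0 \right)},-14 \right)},-177 \right)} + 31408} = \sqrt{\left(-177 + 0\right) + 31408} = \sqrt{-177 + 31408} = \sqrt{31231}$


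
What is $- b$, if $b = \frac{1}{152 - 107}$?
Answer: $- \frac{1}{45} \approx -0.022222$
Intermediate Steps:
$b = \frac{1}{45} \approx 0.022222$
$- b = \left(-1\right) \frac{1}{45} = - \frac{1}{45}$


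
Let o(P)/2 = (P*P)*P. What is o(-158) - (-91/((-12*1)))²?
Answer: -1135970137/144 ≈ -7.8887e+6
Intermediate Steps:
o(P) = 2*P³ (o(P) = 2*((P*P)*P) = 2*(P²*P) = 2*P³)
o(-158) - (-91/((-12*1)))² = 2*(-158)³ - (-91/((-12*1)))² = 2*(-3944312) - (-91/(-12))² = -7888624 - (-91*(-1/12))² = -7888624 - (91/12)² = -7888624 - 1*8281/144 = -7888624 - 8281/144 = -1135970137/144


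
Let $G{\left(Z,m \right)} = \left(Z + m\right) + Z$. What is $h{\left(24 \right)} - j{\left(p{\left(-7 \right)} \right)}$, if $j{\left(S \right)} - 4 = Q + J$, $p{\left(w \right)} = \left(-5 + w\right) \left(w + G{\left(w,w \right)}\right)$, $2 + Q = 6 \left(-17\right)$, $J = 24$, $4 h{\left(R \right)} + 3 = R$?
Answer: $\frac{325}{4} \approx 81.25$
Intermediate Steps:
$G{\left(Z,m \right)} = m + 2 Z$
$h{\left(R \right)} = - \frac{3}{4} + \frac{R}{4}$
$Q = -104$ ($Q = -2 + 6 \left(-17\right) = -2 - 102 = -104$)
$p{\left(w \right)} = 4 w \left(-5 + w\right)$ ($p{\left(w \right)} = \left(-5 + w\right) \left(w + \left(w + 2 w\right)\right) = \left(-5 + w\right) \left(w + 3 w\right) = \left(-5 + w\right) 4 w = 4 w \left(-5 + w\right)$)
$j{\left(S \right)} = -76$ ($j{\left(S \right)} = 4 + \left(-104 + 24\right) = 4 - 80 = -76$)
$h{\left(24 \right)} - j{\left(p{\left(-7 \right)} \right)} = \left(- \frac{3}{4} + \frac{1}{4} \cdot 24\right) - -76 = \left(- \frac{3}{4} + 6\right) + 76 = \frac{21}{4} + 76 = \frac{325}{4}$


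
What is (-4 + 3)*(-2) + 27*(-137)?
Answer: -3697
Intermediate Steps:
(-4 + 3)*(-2) + 27*(-137) = -1*(-2) - 3699 = 2 - 3699 = -3697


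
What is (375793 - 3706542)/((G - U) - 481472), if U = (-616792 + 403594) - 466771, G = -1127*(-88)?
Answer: -3330749/297673 ≈ -11.189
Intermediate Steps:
G = 99176
U = -679969 (U = -213198 - 466771 = -679969)
(375793 - 3706542)/((G - U) - 481472) = (375793 - 3706542)/((99176 - 1*(-679969)) - 481472) = -3330749/((99176 + 679969) - 481472) = -3330749/(779145 - 481472) = -3330749/297673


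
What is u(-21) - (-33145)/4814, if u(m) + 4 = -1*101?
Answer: -472325/4814 ≈ -98.115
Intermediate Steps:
u(m) = -105 (u(m) = -4 - 1*101 = -4 - 101 = -105)
u(-21) - (-33145)/4814 = -105 - (-33145)/4814 = -105 - 1*(-33145/4814) = -105 + 33145/4814 = -472325/4814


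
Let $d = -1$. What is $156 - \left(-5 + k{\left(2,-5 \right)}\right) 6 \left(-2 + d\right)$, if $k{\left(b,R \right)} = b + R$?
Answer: $12$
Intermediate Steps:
$k{\left(b,R \right)} = R + b$
$156 - \left(-5 + k{\left(2,-5 \right)}\right) 6 \left(-2 + d\right) = 156 - \left(-5 + \left(-5 + 2\right)\right) 6 \left(-2 - 1\right) = 156 - \left(-5 - 3\right) 6 \left(-3\right) = 156 - \left(-8\right) \left(-18\right) = 156 - 144 = 12$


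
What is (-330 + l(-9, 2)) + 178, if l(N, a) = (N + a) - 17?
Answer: -176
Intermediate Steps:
l(N, a) = -17 + N + a
(-330 + l(-9, 2)) + 178 = (-330 + (-17 - 9 + 2)) + 178 = (-330 - 24) + 178 = -354 + 178 = -176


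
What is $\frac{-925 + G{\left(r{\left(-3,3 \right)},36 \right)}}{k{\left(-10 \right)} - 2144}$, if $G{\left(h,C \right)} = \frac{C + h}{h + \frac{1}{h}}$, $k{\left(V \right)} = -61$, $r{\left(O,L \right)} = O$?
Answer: $\frac{9349}{22050} \approx 0.42399$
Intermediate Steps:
$G{\left(h,C \right)} = \frac{C + h}{h + \frac{1}{h}}$
$\frac{-925 + G{\left(r{\left(-3,3 \right)},36 \right)}}{k{\left(-10 \right)} - 2144} = \frac{-925 - \frac{3 \left(36 - 3\right)}{1 + \left(-3\right)^{2}}}{-61 - 2144} = \frac{-925 - 3 \frac{1}{1 + 9} \cdot 33}{-61 - 2144} = \frac{-925 - 3 \cdot \frac{1}{10} \cdot 33}{-61 - 2144} = \frac{-925 - \frac{3}{10} \cdot 33}{-2205} = \left(-925 - \frac{99}{10}\right) \left(- \frac{1}{2205}\right) = \left(- \frac{9349}{10}\right) \left(- \frac{1}{2205}\right) = \frac{9349}{22050}$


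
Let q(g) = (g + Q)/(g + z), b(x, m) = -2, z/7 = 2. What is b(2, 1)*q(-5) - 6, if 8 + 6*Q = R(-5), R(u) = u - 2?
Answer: -13/3 ≈ -4.3333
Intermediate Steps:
z = 14 (z = 7*2 = 14)
R(u) = -2 + u
Q = -5/2 (Q = -4/3 + (-2 - 5)/6 = -4/3 + (1/6)*(-7) = -4/3 - 7/6 = -5/2 ≈ -2.5000)
q(g) = (-5/2 + g)/(14 + g) (q(g) = (g - 5/2)/(g + 14) = (-5/2 + g)/(14 + g))
b(2, 1)*q(-5) - 6 = -2*(-5/2 - 5)/(14 - 5) - 6 = -2*(-15)/(9*2) - 6 = -2*(-5/6) - 6 = 5/3 - 6 = -13/3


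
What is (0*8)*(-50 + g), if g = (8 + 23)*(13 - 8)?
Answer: 0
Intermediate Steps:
g = 155 (g = 31*5 = 155)
(0*8)*(-50 + g) = (0*8)*(-50 + 155) = 0*105 = 0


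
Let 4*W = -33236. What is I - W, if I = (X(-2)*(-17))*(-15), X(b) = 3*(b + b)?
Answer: 5249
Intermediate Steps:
W = -8309 (W = (¼)*(-33236) = -8309)
X(b) = 6*b (X(b) = 3*(2*b) = 6*b)
I = -3060 (I = ((6*(-2))*(-17))*(-15) = -12*(-17)*(-15) = 204*(-15) = -3060)
I - W = -3060 - 1*(-8309) = -3060 + 8309 = 5249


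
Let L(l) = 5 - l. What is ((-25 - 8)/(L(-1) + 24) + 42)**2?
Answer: 167281/100 ≈ 1672.8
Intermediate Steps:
((-25 - 8)/(L(-1) + 24) + 42)**2 = ((-25 - 8)/((5 - 1*(-1)) + 24) + 42)**2 = (-33/((5 + 1) + 24) + 42)**2 = (-33/(6 + 24) + 42)**2 = (-33/30 + 42)**2 = (-33*1/30 + 42)**2 = (-11/10 + 42)**2 = (409/10)**2 = 167281/100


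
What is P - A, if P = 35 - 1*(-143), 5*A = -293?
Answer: 1183/5 ≈ 236.60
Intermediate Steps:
A = -293/5 (A = (⅕)*(-293) = -293/5 ≈ -58.600)
P = 178 (P = 35 + 143 = 178)
P - A = 178 - 1*(-293/5) = 178 + 293/5 = 1183/5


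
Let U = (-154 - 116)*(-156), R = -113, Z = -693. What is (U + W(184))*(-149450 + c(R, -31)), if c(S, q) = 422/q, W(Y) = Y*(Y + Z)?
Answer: 238785459392/31 ≈ 7.7028e+9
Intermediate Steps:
W(Y) = Y*(-693 + Y) (W(Y) = Y*(Y - 693) = Y*(-693 + Y))
U = 42120 (U = -270*(-156) = 42120)
(U + W(184))*(-149450 + c(R, -31)) = (42120 + 184*(-693 + 184))*(-149450 + 422/(-31)) = (42120 + 184*(-509))*(-149450 + 422*(-1/31)) = (42120 - 93656)*(-149450 - 422/31) = -51536*(-4633372/31) = 238785459392/31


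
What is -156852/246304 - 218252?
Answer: -13439124365/61576 ≈ -2.1825e+5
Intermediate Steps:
-156852/246304 - 218252 = -156852*1/246304 - 218252 = -39213/61576 - 218252 = -13439124365/61576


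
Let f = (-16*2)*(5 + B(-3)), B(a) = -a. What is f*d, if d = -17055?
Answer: 4366080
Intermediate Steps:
f = -256 (f = (-16*2)*(5 - 1*(-3)) = (-4*8)*(5 + 3) = -32*8 = -256)
f*d = -256*(-17055) = 4366080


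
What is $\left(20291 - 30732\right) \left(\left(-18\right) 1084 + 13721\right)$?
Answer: $60463831$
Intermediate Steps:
$\left(20291 - 30732\right) \left(\left(-18\right) 1084 + 13721\right) = - 10441 \left(-19512 + 13721\right) = \left(-10441\right) \left(-5791\right) = 60463831$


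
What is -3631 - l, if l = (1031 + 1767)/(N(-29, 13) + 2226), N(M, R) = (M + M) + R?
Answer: -7922009/2181 ≈ -3632.3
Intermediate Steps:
N(M, R) = R + 2*M (N(M, R) = 2*M + R = R + 2*M)
l = 2798/2181 (l = (1031 + 1767)/((13 + 2*(-29)) + 2226) = 2798/((13 - 58) + 2226) = 2798/(-45 + 2226) = 2798/2181 ≈ 1.2829)
-3631 - l = -3631 - 1*2798/2181 = -3631 - 2798/2181 = -7922009/2181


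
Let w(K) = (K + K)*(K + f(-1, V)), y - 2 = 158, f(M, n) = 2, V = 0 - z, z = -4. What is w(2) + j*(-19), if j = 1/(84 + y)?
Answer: 3885/244 ≈ 15.922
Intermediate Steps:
V = 4 (V = 0 - 1*(-4) = 0 + 4 = 4)
y = 160 (y = 2 + 158 = 160)
w(K) = 2*K*(2 + K) (w(K) = (K + K)*(K + 2) = (2*K)*(2 + K) = 2*K*(2 + K))
j = 1/244 (j = 1/(84 + 160) = 1/244 ≈ 0.0040984)
w(2) + j*(-19) = 2*2*(2 + 2) + (1/244)*(-19) = 2*2*4 - 19/244 = 16 - 19/244 = 3885/244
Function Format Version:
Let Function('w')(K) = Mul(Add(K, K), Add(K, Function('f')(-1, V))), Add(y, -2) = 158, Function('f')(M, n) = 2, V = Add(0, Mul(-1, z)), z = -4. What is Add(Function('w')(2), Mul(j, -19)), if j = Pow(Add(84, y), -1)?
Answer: Rational(3885, 244) ≈ 15.922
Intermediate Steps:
V = 4 (V = Add(0, Mul(-1, -4)) = Add(0, 4) = 4)
y = 160 (y = Add(2, 158) = 160)
Function('w')(K) = Mul(2, K, Add(2, K)) (Function('w')(K) = Mul(Add(K, K), Add(K, 2)) = Mul(Mul(2, K), Add(2, K)) = Mul(2, K, Add(2, K)))
j = Rational(1, 244) (j = Pow(Add(84, 160), -1) = Pow(244, -1) = Rational(1, 244) ≈ 0.0040984)
Add(Function('w')(2), Mul(j, -19)) = Add(Mul(2, 2, Add(2, 2)), Mul(Rational(1, 244), -19)) = Add(Mul(2, 2, 4), Rational(-19, 244)) = Add(16, Rational(-19, 244)) = Rational(3885, 244)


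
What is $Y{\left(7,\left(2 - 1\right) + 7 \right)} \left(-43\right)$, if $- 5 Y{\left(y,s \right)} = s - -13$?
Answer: $\frac{903}{5} \approx 180.6$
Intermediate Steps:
$Y{\left(y,s \right)} = - \frac{13}{5} - \frac{s}{5}$ ($Y{\left(y,s \right)} = - \frac{s - -13}{5} = - \frac{s + 13}{5} = - \frac{13 + s}{5} = - \frac{13}{5} - \frac{s}{5}$)
$Y{\left(7,\left(2 - 1\right) + 7 \right)} \left(-43\right) = \left(- \frac{13}{5} - \frac{\left(2 - 1\right) + 7}{5}\right) \left(-43\right) = \left(- \frac{13}{5} - \frac{1 + 7}{5}\right) \left(-43\right) = \left(- \frac{13}{5} - \frac{8}{5}\right) \left(-43\right) = \left(- \frac{21}{5}\right) \left(-43\right) = \frac{903}{5}$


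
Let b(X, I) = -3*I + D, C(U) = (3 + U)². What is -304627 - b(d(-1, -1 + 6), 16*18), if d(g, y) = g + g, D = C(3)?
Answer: -303799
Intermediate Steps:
D = 36 (D = (3 + 3)² = 6² = 36)
d(g, y) = 2*g
b(X, I) = 36 - 3*I (b(X, I) = -3*I + 36 = 36 - 3*I)
-304627 - b(d(-1, -1 + 6), 16*18) = -304627 - (36 - 48*18) = -304627 - (36 - 3*288) = -304627 - (36 - 864) = -304627 - 1*(-828) = -304627 + 828 = -303799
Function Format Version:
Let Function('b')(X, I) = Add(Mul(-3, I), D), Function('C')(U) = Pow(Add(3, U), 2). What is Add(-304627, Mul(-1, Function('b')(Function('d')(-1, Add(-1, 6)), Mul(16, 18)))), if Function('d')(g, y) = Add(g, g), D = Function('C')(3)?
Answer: -303799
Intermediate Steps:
D = 36 (D = Pow(Add(3, 3), 2) = Pow(6, 2) = 36)
Function('d')(g, y) = Mul(2, g)
Function('b')(X, I) = Add(36, Mul(-3, I)) (Function('b')(X, I) = Add(Mul(-3, I), 36) = Add(36, Mul(-3, I)))
Add(-304627, Mul(-1, Function('b')(Function('d')(-1, Add(-1, 6)), Mul(16, 18)))) = Add(-304627, Mul(-1, Add(36, Mul(-3, Mul(16, 18))))) = Add(-304627, Mul(-1, Add(36, Mul(-3, 288)))) = Add(-304627, Mul(-1, Add(36, -864))) = Add(-304627, Mul(-1, -828)) = Add(-304627, 828) = -303799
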